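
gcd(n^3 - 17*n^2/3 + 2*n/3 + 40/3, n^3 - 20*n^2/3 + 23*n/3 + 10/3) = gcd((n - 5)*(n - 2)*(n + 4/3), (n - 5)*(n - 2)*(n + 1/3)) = n^2 - 7*n + 10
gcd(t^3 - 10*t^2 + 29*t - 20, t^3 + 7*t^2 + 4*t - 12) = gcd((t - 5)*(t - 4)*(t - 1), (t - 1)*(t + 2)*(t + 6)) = t - 1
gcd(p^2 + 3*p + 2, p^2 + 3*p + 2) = p^2 + 3*p + 2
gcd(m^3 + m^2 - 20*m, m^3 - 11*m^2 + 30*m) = m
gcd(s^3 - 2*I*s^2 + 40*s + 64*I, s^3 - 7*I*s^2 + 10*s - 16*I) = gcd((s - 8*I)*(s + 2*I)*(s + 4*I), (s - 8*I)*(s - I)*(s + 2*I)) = s^2 - 6*I*s + 16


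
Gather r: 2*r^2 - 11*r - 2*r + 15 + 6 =2*r^2 - 13*r + 21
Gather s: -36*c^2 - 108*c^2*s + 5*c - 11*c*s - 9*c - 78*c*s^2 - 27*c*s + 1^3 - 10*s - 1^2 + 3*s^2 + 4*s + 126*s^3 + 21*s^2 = -36*c^2 - 4*c + 126*s^3 + s^2*(24 - 78*c) + s*(-108*c^2 - 38*c - 6)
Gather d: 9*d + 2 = 9*d + 2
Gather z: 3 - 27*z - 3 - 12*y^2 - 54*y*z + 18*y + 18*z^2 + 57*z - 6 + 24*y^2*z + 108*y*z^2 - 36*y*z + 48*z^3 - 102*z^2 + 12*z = -12*y^2 + 18*y + 48*z^3 + z^2*(108*y - 84) + z*(24*y^2 - 90*y + 42) - 6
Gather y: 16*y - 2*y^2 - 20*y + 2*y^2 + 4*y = 0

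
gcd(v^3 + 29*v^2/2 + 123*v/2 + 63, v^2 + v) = 1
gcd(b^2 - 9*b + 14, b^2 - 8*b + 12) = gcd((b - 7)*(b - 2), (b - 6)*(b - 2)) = b - 2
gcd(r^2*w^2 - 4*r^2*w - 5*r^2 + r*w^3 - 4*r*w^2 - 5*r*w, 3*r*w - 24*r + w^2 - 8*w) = 1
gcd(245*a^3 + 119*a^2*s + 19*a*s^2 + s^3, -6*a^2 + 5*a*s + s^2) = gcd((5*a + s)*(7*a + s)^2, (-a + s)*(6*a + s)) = 1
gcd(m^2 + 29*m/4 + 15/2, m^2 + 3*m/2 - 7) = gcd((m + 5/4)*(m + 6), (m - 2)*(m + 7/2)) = 1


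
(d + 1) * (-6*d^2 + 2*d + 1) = -6*d^3 - 4*d^2 + 3*d + 1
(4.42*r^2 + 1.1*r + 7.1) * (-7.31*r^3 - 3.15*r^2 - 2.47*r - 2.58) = -32.3102*r^5 - 21.964*r^4 - 66.2834*r^3 - 36.4856*r^2 - 20.375*r - 18.318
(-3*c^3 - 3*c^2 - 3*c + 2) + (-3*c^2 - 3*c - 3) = -3*c^3 - 6*c^2 - 6*c - 1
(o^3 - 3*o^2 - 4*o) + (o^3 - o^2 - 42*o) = 2*o^3 - 4*o^2 - 46*o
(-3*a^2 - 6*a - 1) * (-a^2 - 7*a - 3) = 3*a^4 + 27*a^3 + 52*a^2 + 25*a + 3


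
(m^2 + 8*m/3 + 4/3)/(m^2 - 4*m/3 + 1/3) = (3*m^2 + 8*m + 4)/(3*m^2 - 4*m + 1)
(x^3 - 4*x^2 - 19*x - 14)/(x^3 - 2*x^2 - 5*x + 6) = (x^2 - 6*x - 7)/(x^2 - 4*x + 3)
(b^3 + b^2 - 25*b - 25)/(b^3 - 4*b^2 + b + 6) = (b^2 - 25)/(b^2 - 5*b + 6)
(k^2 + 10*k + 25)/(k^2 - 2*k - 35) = (k + 5)/(k - 7)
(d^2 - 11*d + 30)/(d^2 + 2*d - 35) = (d - 6)/(d + 7)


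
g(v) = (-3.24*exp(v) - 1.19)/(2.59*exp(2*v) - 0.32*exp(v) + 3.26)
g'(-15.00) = 0.00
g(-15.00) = -0.37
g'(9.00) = 0.00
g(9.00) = 0.00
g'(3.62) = 0.03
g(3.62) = -0.03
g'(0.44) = 0.36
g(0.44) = -0.69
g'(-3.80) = -0.02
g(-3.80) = -0.39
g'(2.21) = 0.15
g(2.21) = -0.14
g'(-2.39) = -0.09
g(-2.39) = -0.46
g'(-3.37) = -0.03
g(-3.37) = -0.40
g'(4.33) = 0.02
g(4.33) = -0.02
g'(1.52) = 0.28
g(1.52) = -0.29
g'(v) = (-3.24*exp(v) - 1.19)*(-5.18*exp(2*v) + 0.32*exp(v))/(2.59*exp(2*v) - 0.32*exp(v) + 3.26)^2 - 3.24*exp(v)/(2.59*exp(2*v) - 0.32*exp(v) + 3.26) = (8.3916*exp(2*v) + 6.1642*exp(v) - 10.9432)*exp(v)/(6.7081*exp(4*v) - 1.6576*exp(3*v) + 16.9892*exp(2*v) - 2.0864*exp(v) + 10.6276)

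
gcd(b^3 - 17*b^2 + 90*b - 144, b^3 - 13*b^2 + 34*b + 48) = b^2 - 14*b + 48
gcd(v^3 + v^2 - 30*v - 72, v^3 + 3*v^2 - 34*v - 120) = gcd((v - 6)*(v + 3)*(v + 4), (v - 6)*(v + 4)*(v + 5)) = v^2 - 2*v - 24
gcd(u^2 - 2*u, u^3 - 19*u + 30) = u - 2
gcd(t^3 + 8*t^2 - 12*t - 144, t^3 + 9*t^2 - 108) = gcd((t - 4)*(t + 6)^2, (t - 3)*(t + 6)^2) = t^2 + 12*t + 36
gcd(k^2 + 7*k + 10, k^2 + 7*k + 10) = k^2 + 7*k + 10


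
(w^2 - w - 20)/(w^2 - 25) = (w + 4)/(w + 5)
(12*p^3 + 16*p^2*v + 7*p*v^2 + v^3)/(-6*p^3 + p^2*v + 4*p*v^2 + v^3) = (-2*p - v)/(p - v)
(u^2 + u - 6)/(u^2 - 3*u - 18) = (u - 2)/(u - 6)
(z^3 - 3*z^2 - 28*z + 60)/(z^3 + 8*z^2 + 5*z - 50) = (z - 6)/(z + 5)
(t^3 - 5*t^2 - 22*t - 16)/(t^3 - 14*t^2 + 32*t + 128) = (t + 1)/(t - 8)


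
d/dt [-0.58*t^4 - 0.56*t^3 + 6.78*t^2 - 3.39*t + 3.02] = -2.32*t^3 - 1.68*t^2 + 13.56*t - 3.39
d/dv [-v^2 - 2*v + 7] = -2*v - 2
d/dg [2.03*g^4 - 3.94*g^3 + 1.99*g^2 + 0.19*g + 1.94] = 8.12*g^3 - 11.82*g^2 + 3.98*g + 0.19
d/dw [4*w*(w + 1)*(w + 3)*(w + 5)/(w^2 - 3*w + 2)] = 8*(w^5 - 23*w^3 - 15*w^2 + 46*w + 15)/(w^4 - 6*w^3 + 13*w^2 - 12*w + 4)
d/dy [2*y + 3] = 2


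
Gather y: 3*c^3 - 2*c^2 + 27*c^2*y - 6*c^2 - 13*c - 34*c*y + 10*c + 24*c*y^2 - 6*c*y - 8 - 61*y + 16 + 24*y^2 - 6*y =3*c^3 - 8*c^2 - 3*c + y^2*(24*c + 24) + y*(27*c^2 - 40*c - 67) + 8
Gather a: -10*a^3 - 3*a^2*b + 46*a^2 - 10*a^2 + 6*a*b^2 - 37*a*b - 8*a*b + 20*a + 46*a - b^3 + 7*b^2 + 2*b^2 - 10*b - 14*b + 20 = -10*a^3 + a^2*(36 - 3*b) + a*(6*b^2 - 45*b + 66) - b^3 + 9*b^2 - 24*b + 20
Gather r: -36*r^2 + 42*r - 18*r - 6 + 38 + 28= -36*r^2 + 24*r + 60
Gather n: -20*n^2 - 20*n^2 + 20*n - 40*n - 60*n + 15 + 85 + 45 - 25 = -40*n^2 - 80*n + 120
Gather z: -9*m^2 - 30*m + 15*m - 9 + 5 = -9*m^2 - 15*m - 4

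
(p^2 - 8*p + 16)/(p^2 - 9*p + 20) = (p - 4)/(p - 5)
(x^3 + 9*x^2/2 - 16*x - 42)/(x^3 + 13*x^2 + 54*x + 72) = (x^2 - 3*x/2 - 7)/(x^2 + 7*x + 12)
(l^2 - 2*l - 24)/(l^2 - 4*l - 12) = (l + 4)/(l + 2)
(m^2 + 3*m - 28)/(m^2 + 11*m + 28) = (m - 4)/(m + 4)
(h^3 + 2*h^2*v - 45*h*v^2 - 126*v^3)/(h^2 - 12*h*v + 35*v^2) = (-h^2 - 9*h*v - 18*v^2)/(-h + 5*v)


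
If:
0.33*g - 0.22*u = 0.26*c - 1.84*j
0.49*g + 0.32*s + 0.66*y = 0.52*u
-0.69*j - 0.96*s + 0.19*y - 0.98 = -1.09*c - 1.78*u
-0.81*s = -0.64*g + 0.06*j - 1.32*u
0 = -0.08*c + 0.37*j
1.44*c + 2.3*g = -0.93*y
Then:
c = 0.53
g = -0.61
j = 0.11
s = -1.45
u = -0.59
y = 0.70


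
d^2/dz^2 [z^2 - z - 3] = 2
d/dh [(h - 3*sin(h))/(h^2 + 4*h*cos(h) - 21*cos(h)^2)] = ((1 - 3*cos(h))*(h^2 + 4*h*cos(h) - 21*cos(h)^2) - (h - 3*sin(h))*(-4*h*sin(h) + 2*h + 21*sin(2*h) + 4*cos(h)))/((h - 3*cos(h))^2*(h + 7*cos(h))^2)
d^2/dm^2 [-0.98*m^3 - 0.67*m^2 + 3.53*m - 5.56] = -5.88*m - 1.34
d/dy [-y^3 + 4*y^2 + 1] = y*(8 - 3*y)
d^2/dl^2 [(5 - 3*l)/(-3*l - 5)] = -180/(3*l + 5)^3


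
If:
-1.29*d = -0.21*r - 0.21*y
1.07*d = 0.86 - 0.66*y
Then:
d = 0.803738317757009 - 0.616822429906542*y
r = 4.93724966622163 - 4.7890520694259*y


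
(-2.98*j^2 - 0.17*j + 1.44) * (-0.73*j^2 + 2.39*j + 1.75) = 2.1754*j^4 - 6.9981*j^3 - 6.6725*j^2 + 3.1441*j + 2.52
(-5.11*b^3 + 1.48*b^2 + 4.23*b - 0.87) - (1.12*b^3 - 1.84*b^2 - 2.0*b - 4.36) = -6.23*b^3 + 3.32*b^2 + 6.23*b + 3.49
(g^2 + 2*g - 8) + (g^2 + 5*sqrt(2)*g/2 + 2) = 2*g^2 + 2*g + 5*sqrt(2)*g/2 - 6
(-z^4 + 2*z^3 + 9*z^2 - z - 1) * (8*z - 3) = -8*z^5 + 19*z^4 + 66*z^3 - 35*z^2 - 5*z + 3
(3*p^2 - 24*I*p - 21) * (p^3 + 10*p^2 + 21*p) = 3*p^5 + 30*p^4 - 24*I*p^4 + 42*p^3 - 240*I*p^3 - 210*p^2 - 504*I*p^2 - 441*p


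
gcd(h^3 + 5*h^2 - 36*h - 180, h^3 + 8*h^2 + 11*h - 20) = h + 5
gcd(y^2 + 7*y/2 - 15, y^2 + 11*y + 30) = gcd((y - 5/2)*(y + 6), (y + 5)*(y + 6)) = y + 6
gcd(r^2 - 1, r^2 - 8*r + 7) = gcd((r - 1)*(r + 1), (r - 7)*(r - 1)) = r - 1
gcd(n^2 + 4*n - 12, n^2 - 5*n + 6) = n - 2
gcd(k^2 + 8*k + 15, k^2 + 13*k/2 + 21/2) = k + 3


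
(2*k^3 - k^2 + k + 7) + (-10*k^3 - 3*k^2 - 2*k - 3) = -8*k^3 - 4*k^2 - k + 4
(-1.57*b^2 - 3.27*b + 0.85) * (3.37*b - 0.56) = -5.2909*b^3 - 10.1407*b^2 + 4.6957*b - 0.476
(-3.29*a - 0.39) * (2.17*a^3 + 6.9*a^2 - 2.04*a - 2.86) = -7.1393*a^4 - 23.5473*a^3 + 4.0206*a^2 + 10.205*a + 1.1154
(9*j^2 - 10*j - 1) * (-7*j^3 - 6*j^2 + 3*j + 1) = -63*j^5 + 16*j^4 + 94*j^3 - 15*j^2 - 13*j - 1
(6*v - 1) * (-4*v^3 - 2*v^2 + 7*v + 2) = -24*v^4 - 8*v^3 + 44*v^2 + 5*v - 2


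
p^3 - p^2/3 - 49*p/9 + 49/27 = (p - 7/3)*(p - 1/3)*(p + 7/3)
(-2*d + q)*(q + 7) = -2*d*q - 14*d + q^2 + 7*q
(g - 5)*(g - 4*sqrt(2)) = g^2 - 4*sqrt(2)*g - 5*g + 20*sqrt(2)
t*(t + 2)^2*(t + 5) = t^4 + 9*t^3 + 24*t^2 + 20*t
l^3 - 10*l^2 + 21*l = l*(l - 7)*(l - 3)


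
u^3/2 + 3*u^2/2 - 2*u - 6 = (u/2 + 1)*(u - 2)*(u + 3)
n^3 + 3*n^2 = n^2*(n + 3)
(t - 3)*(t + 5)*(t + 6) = t^3 + 8*t^2 - 3*t - 90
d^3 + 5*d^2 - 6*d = d*(d - 1)*(d + 6)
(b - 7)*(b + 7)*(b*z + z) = b^3*z + b^2*z - 49*b*z - 49*z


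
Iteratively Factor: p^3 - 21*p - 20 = (p - 5)*(p^2 + 5*p + 4) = (p - 5)*(p + 1)*(p + 4)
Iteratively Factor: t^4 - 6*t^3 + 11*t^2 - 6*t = (t - 1)*(t^3 - 5*t^2 + 6*t) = (t - 3)*(t - 1)*(t^2 - 2*t) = t*(t - 3)*(t - 1)*(t - 2)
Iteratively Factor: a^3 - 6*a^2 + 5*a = (a)*(a^2 - 6*a + 5) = a*(a - 1)*(a - 5)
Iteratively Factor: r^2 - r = (r)*(r - 1)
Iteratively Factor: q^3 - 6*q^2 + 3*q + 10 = (q - 5)*(q^2 - q - 2) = (q - 5)*(q + 1)*(q - 2)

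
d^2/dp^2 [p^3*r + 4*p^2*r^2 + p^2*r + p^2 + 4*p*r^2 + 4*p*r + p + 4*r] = 6*p*r + 8*r^2 + 2*r + 2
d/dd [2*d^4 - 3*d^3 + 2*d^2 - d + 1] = 8*d^3 - 9*d^2 + 4*d - 1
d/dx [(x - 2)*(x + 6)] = 2*x + 4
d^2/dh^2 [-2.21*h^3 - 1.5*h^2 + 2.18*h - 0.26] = -13.26*h - 3.0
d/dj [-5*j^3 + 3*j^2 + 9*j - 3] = -15*j^2 + 6*j + 9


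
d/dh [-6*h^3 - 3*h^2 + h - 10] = -18*h^2 - 6*h + 1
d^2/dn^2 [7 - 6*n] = 0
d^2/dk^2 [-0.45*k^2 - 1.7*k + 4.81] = -0.900000000000000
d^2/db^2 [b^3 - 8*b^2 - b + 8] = 6*b - 16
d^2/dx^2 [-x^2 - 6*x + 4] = -2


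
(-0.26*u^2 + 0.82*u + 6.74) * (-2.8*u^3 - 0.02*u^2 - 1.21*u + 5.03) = 0.728*u^5 - 2.2908*u^4 - 18.5738*u^3 - 2.4348*u^2 - 4.0308*u + 33.9022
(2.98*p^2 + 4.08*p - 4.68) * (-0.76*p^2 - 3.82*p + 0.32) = -2.2648*p^4 - 14.4844*p^3 - 11.0752*p^2 + 19.1832*p - 1.4976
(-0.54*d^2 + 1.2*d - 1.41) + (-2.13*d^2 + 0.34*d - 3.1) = -2.67*d^2 + 1.54*d - 4.51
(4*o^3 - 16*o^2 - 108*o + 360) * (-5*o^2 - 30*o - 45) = -20*o^5 - 40*o^4 + 840*o^3 + 2160*o^2 - 5940*o - 16200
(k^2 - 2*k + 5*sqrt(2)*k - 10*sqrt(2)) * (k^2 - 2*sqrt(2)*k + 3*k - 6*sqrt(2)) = k^4 + k^3 + 3*sqrt(2)*k^3 - 26*k^2 + 3*sqrt(2)*k^2 - 18*sqrt(2)*k - 20*k + 120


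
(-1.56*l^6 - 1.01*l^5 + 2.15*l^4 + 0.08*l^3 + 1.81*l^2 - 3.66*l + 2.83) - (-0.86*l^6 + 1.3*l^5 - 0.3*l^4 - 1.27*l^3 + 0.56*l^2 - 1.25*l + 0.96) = -0.7*l^6 - 2.31*l^5 + 2.45*l^4 + 1.35*l^3 + 1.25*l^2 - 2.41*l + 1.87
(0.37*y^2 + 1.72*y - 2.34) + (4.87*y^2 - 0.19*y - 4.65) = 5.24*y^2 + 1.53*y - 6.99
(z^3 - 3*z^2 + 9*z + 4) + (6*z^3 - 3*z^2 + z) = 7*z^3 - 6*z^2 + 10*z + 4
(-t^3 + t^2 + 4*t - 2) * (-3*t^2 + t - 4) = 3*t^5 - 4*t^4 - 7*t^3 + 6*t^2 - 18*t + 8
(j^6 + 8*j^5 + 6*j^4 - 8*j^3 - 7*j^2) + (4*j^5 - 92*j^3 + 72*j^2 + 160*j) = j^6 + 12*j^5 + 6*j^4 - 100*j^3 + 65*j^2 + 160*j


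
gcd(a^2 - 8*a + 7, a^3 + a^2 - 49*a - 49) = a - 7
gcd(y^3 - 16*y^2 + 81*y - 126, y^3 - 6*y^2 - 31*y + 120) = y - 3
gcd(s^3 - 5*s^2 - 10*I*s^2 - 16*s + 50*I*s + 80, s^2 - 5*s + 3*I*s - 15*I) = s - 5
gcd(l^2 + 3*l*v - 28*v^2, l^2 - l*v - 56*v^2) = l + 7*v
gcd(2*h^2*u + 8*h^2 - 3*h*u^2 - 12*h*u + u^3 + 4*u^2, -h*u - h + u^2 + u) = -h + u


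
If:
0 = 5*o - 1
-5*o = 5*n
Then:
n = -1/5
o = 1/5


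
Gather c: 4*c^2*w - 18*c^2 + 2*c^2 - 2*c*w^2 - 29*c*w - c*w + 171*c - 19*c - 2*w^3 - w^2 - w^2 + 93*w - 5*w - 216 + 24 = c^2*(4*w - 16) + c*(-2*w^2 - 30*w + 152) - 2*w^3 - 2*w^2 + 88*w - 192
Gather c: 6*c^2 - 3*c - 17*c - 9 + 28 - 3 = 6*c^2 - 20*c + 16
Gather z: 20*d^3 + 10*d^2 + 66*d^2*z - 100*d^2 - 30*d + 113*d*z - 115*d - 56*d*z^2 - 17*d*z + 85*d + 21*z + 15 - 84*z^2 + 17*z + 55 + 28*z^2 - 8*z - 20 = 20*d^3 - 90*d^2 - 60*d + z^2*(-56*d - 56) + z*(66*d^2 + 96*d + 30) + 50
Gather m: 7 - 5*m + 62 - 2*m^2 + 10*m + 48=-2*m^2 + 5*m + 117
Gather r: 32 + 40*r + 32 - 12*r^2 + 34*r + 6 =-12*r^2 + 74*r + 70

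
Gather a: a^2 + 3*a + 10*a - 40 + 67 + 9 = a^2 + 13*a + 36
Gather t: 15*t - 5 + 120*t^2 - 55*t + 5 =120*t^2 - 40*t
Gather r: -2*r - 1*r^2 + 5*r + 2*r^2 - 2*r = r^2 + r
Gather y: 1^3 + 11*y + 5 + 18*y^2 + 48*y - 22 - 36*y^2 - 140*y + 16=-18*y^2 - 81*y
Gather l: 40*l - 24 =40*l - 24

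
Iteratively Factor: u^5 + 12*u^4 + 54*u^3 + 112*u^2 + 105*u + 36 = (u + 3)*(u^4 + 9*u^3 + 27*u^2 + 31*u + 12) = (u + 1)*(u + 3)*(u^3 + 8*u^2 + 19*u + 12) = (u + 1)*(u + 3)^2*(u^2 + 5*u + 4) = (u + 1)^2*(u + 3)^2*(u + 4)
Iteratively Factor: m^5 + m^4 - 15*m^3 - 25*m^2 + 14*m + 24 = (m + 1)*(m^4 - 15*m^2 - 10*m + 24) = (m - 4)*(m + 1)*(m^3 + 4*m^2 + m - 6) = (m - 4)*(m + 1)*(m + 2)*(m^2 + 2*m - 3) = (m - 4)*(m + 1)*(m + 2)*(m + 3)*(m - 1)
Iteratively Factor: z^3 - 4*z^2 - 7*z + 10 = (z - 5)*(z^2 + z - 2) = (z - 5)*(z + 2)*(z - 1)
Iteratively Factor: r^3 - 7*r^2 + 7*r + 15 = (r + 1)*(r^2 - 8*r + 15) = (r - 3)*(r + 1)*(r - 5)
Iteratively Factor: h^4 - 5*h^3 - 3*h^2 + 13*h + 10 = (h - 5)*(h^3 - 3*h - 2) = (h - 5)*(h - 2)*(h^2 + 2*h + 1) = (h - 5)*(h - 2)*(h + 1)*(h + 1)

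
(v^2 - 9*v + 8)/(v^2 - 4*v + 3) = (v - 8)/(v - 3)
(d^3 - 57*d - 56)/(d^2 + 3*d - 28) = (d^2 - 7*d - 8)/(d - 4)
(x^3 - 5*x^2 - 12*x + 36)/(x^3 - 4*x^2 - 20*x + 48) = (x + 3)/(x + 4)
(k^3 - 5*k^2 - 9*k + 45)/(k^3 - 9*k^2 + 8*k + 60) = (k^2 - 9)/(k^2 - 4*k - 12)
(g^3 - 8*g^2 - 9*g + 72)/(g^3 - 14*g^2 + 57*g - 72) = (g + 3)/(g - 3)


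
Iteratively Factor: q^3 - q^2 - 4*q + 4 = (q - 2)*(q^2 + q - 2) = (q - 2)*(q + 2)*(q - 1)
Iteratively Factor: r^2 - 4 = (r - 2)*(r + 2)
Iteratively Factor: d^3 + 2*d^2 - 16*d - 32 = (d + 4)*(d^2 - 2*d - 8) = (d + 2)*(d + 4)*(d - 4)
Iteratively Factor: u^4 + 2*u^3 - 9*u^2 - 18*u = (u)*(u^3 + 2*u^2 - 9*u - 18) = u*(u + 3)*(u^2 - u - 6) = u*(u - 3)*(u + 3)*(u + 2)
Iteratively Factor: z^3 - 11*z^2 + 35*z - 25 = (z - 1)*(z^2 - 10*z + 25) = (z - 5)*(z - 1)*(z - 5)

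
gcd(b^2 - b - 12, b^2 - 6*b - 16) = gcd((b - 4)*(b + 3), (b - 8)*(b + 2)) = 1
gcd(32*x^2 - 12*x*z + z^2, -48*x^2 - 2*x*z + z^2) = 8*x - z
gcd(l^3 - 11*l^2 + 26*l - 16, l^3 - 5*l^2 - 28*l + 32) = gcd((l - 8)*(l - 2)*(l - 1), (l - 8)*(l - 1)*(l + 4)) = l^2 - 9*l + 8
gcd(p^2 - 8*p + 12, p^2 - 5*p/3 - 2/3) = p - 2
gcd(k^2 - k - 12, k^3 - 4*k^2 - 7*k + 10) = 1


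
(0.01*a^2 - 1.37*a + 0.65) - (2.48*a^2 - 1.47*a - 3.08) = -2.47*a^2 + 0.0999999999999999*a + 3.73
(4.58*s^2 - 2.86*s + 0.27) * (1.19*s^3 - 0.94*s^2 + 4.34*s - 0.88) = 5.4502*s^5 - 7.7086*s^4 + 22.8869*s^3 - 16.6966*s^2 + 3.6886*s - 0.2376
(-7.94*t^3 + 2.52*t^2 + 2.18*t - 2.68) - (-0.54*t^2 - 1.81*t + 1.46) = -7.94*t^3 + 3.06*t^2 + 3.99*t - 4.14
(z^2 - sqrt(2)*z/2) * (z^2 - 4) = z^4 - sqrt(2)*z^3/2 - 4*z^2 + 2*sqrt(2)*z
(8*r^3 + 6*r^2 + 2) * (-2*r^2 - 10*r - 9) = -16*r^5 - 92*r^4 - 132*r^3 - 58*r^2 - 20*r - 18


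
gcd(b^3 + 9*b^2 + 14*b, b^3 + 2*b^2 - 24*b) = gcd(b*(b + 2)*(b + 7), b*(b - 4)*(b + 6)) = b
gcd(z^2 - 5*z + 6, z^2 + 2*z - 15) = z - 3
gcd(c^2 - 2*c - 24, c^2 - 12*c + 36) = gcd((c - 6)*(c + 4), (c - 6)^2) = c - 6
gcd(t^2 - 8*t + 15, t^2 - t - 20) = t - 5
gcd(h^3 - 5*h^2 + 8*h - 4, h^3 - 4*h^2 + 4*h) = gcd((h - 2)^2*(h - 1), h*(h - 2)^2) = h^2 - 4*h + 4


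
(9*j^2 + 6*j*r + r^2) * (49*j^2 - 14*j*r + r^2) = 441*j^4 + 168*j^3*r - 26*j^2*r^2 - 8*j*r^3 + r^4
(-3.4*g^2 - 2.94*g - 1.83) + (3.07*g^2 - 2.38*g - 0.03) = -0.33*g^2 - 5.32*g - 1.86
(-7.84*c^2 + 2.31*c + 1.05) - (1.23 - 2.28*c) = -7.84*c^2 + 4.59*c - 0.18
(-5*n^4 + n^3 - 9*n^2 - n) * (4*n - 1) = -20*n^5 + 9*n^4 - 37*n^3 + 5*n^2 + n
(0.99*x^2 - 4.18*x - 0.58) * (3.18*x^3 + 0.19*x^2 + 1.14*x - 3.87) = 3.1482*x^5 - 13.1043*x^4 - 1.51*x^3 - 8.7067*x^2 + 15.5154*x + 2.2446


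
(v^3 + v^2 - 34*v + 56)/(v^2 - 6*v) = (v^3 + v^2 - 34*v + 56)/(v*(v - 6))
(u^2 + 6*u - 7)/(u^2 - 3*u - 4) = (-u^2 - 6*u + 7)/(-u^2 + 3*u + 4)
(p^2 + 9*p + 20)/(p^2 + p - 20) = (p + 4)/(p - 4)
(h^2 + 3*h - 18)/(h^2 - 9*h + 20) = (h^2 + 3*h - 18)/(h^2 - 9*h + 20)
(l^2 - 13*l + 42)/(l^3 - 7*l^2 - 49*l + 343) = (l - 6)/(l^2 - 49)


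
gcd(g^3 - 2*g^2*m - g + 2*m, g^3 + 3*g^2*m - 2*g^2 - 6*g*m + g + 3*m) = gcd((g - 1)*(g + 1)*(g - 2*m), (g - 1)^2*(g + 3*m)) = g - 1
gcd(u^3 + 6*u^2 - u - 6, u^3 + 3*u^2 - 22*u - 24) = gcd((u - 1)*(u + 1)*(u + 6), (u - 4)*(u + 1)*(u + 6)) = u^2 + 7*u + 6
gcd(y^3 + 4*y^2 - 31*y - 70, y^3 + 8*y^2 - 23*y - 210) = y^2 + 2*y - 35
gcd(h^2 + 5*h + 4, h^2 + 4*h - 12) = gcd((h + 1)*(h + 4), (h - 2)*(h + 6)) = 1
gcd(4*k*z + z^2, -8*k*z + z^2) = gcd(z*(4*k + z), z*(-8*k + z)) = z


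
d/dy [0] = 0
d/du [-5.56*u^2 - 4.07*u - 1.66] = -11.12*u - 4.07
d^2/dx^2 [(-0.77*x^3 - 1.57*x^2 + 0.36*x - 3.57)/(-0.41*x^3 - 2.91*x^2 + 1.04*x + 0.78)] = (-1.30954*x^6 + 1.60687200000001*x^5 + 11.595948*x^4 + 83.439088*x^3 + 196.000938*x^2 - 60.067332*x + 26.423436)/(0.068921*x^9 + 1.467513*x^8 + 9.891291*x^7 + 16.803873*x^6 - 30.673812*x^5 - 8.377434*x^4 + 13.78702*x^3 + 2.780388*x^2 - 1.898208*x - 0.474552)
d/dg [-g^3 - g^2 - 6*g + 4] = -3*g^2 - 2*g - 6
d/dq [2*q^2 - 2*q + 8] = 4*q - 2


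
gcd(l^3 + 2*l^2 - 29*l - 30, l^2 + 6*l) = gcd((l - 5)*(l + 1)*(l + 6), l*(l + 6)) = l + 6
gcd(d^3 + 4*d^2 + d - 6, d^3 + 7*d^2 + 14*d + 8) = d + 2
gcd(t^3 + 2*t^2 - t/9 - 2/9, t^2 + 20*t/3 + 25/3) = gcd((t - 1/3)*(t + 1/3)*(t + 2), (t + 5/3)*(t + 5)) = 1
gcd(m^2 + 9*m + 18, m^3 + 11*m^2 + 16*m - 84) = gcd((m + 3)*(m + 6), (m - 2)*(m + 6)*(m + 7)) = m + 6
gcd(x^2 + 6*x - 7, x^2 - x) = x - 1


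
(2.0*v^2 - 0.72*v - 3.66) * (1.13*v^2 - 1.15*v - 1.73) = 2.26*v^4 - 3.1136*v^3 - 6.7678*v^2 + 5.4546*v + 6.3318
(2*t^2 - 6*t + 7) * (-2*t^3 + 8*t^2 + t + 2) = -4*t^5 + 28*t^4 - 60*t^3 + 54*t^2 - 5*t + 14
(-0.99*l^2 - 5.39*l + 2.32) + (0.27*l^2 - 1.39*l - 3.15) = -0.72*l^2 - 6.78*l - 0.83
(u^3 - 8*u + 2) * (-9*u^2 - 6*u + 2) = -9*u^5 - 6*u^4 + 74*u^3 + 30*u^2 - 28*u + 4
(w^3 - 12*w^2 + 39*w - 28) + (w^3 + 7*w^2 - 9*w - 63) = 2*w^3 - 5*w^2 + 30*w - 91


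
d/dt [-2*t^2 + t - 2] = 1 - 4*t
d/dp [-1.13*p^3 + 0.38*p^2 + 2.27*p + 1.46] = -3.39*p^2 + 0.76*p + 2.27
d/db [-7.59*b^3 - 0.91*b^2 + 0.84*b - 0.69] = -22.77*b^2 - 1.82*b + 0.84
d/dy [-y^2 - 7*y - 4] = -2*y - 7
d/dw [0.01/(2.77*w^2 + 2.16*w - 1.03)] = (-0.0554*w - 0.0216)/(2.77*w^2 + 2.16*w - 1.03)^2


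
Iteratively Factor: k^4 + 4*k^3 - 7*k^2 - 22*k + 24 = (k - 1)*(k^3 + 5*k^2 - 2*k - 24) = (k - 1)*(k + 3)*(k^2 + 2*k - 8) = (k - 1)*(k + 3)*(k + 4)*(k - 2)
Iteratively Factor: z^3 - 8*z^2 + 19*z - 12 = (z - 1)*(z^2 - 7*z + 12) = (z - 3)*(z - 1)*(z - 4)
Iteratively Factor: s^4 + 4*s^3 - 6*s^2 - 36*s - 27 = (s + 1)*(s^3 + 3*s^2 - 9*s - 27) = (s + 1)*(s + 3)*(s^2 - 9) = (s + 1)*(s + 3)^2*(s - 3)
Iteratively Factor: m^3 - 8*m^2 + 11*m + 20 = (m - 4)*(m^2 - 4*m - 5) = (m - 4)*(m + 1)*(m - 5)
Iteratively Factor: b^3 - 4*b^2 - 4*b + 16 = (b + 2)*(b^2 - 6*b + 8) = (b - 4)*(b + 2)*(b - 2)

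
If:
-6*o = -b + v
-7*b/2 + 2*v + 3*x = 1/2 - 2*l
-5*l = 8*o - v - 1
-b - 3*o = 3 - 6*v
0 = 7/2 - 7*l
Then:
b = -33/62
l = 1/2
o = -9/62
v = 21/62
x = -377/372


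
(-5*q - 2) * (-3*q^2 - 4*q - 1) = 15*q^3 + 26*q^2 + 13*q + 2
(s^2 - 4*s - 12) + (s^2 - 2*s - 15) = 2*s^2 - 6*s - 27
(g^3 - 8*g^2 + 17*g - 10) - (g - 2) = g^3 - 8*g^2 + 16*g - 8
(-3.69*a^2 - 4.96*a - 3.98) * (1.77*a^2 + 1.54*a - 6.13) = -6.5313*a^4 - 14.4618*a^3 + 7.9367*a^2 + 24.2756*a + 24.3974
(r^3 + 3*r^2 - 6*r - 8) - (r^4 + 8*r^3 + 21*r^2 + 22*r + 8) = -r^4 - 7*r^3 - 18*r^2 - 28*r - 16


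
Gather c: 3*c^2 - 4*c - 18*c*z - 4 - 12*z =3*c^2 + c*(-18*z - 4) - 12*z - 4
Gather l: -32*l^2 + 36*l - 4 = -32*l^2 + 36*l - 4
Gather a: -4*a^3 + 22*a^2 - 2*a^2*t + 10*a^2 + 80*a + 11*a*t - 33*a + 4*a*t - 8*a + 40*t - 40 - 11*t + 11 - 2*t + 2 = -4*a^3 + a^2*(32 - 2*t) + a*(15*t + 39) + 27*t - 27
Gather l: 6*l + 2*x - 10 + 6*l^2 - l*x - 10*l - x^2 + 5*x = 6*l^2 + l*(-x - 4) - x^2 + 7*x - 10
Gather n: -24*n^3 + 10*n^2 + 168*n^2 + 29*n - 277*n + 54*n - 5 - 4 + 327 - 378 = -24*n^3 + 178*n^2 - 194*n - 60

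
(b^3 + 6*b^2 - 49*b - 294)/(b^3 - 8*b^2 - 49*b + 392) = (b + 6)/(b - 8)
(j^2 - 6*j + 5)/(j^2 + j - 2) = (j - 5)/(j + 2)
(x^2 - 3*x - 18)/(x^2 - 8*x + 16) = (x^2 - 3*x - 18)/(x^2 - 8*x + 16)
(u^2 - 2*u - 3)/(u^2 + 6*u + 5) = (u - 3)/(u + 5)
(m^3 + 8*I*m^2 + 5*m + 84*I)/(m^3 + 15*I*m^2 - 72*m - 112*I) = (m - 3*I)/(m + 4*I)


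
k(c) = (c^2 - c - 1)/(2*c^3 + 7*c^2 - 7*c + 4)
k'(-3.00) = -0.25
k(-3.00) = 0.32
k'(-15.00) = 0.00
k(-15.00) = -0.05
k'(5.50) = -0.00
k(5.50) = 0.05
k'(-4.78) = -3.30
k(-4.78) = -1.27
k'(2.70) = 0.01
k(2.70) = 0.05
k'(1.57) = 0.13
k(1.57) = -0.01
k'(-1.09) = -0.12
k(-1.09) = 0.07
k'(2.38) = 0.02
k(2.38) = 0.04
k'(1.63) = 0.11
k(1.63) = 0.00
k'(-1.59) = -0.10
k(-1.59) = 0.13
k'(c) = (2*c - 1)/(2*c^3 + 7*c^2 - 7*c + 4) + (-6*c^2 - 14*c + 7)*(c^2 - c - 1)/(2*c^3 + 7*c^2 - 7*c + 4)^2 = (-2*c^4 + 4*c^3 + 6*c^2 + 22*c - 11)/(4*c^6 + 28*c^5 + 21*c^4 - 82*c^3 + 105*c^2 - 56*c + 16)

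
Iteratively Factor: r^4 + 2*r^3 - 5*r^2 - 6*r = (r + 3)*(r^3 - r^2 - 2*r) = r*(r + 3)*(r^2 - r - 2) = r*(r + 1)*(r + 3)*(r - 2)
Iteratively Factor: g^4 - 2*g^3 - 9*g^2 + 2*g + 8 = (g - 1)*(g^3 - g^2 - 10*g - 8) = (g - 4)*(g - 1)*(g^2 + 3*g + 2) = (g - 4)*(g - 1)*(g + 1)*(g + 2)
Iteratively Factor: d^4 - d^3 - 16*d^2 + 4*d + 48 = (d + 2)*(d^3 - 3*d^2 - 10*d + 24) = (d - 2)*(d + 2)*(d^2 - d - 12) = (d - 4)*(d - 2)*(d + 2)*(d + 3)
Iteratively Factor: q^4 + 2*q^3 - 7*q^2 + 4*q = (q)*(q^3 + 2*q^2 - 7*q + 4) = q*(q - 1)*(q^2 + 3*q - 4) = q*(q - 1)*(q + 4)*(q - 1)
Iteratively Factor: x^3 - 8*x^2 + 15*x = (x - 5)*(x^2 - 3*x) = (x - 5)*(x - 3)*(x)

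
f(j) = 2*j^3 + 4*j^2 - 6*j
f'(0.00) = -6.00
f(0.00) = 0.00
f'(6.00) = 258.00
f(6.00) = 540.00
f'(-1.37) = -5.70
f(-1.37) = 10.58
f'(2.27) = 43.08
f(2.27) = 30.39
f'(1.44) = 17.96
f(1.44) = 5.63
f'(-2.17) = 4.89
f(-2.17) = 11.42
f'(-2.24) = 6.19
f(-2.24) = 11.03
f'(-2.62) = 14.23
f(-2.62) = 7.21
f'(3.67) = 104.17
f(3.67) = 130.72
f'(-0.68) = -8.67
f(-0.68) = 5.30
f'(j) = 6*j^2 + 8*j - 6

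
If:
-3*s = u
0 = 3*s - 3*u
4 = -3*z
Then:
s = 0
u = 0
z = -4/3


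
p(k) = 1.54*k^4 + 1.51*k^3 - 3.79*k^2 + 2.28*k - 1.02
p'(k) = 6.16*k^3 + 4.53*k^2 - 7.58*k + 2.28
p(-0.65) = -4.24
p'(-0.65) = 7.43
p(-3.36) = 87.53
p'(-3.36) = -154.78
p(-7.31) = 3587.30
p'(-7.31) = -2106.45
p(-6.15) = 1693.41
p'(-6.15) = -1212.63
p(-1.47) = -10.17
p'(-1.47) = 3.64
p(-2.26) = -2.79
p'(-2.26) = -28.56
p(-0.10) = -1.29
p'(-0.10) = 3.08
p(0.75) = -0.32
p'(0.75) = 1.74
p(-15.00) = 71978.28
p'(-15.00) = -19654.77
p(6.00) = 2198.22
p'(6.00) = 1450.44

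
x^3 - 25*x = x*(x - 5)*(x + 5)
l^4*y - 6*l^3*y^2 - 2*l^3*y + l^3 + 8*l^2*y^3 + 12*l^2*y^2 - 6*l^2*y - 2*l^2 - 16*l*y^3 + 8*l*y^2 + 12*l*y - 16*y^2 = (l - 2)*(l - 4*y)*(l - 2*y)*(l*y + 1)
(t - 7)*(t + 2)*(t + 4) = t^3 - t^2 - 34*t - 56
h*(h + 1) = h^2 + h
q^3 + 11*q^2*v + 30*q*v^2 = q*(q + 5*v)*(q + 6*v)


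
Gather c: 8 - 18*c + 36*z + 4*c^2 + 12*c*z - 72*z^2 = 4*c^2 + c*(12*z - 18) - 72*z^2 + 36*z + 8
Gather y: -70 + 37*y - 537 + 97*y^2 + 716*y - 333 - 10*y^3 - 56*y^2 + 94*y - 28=-10*y^3 + 41*y^2 + 847*y - 968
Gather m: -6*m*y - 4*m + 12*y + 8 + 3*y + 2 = m*(-6*y - 4) + 15*y + 10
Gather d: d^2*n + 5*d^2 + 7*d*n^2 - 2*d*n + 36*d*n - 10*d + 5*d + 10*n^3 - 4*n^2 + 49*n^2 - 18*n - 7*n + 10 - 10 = d^2*(n + 5) + d*(7*n^2 + 34*n - 5) + 10*n^3 + 45*n^2 - 25*n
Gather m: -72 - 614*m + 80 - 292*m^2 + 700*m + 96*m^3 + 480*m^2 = 96*m^3 + 188*m^2 + 86*m + 8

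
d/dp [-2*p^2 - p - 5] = -4*p - 1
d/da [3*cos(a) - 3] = -3*sin(a)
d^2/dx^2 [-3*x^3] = -18*x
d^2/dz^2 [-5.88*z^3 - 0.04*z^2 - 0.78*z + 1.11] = -35.28*z - 0.08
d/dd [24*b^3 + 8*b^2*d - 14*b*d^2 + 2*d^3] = 8*b^2 - 28*b*d + 6*d^2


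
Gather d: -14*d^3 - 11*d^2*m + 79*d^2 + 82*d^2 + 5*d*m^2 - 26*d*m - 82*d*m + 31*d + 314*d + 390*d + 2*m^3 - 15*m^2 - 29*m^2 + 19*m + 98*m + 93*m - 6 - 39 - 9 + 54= -14*d^3 + d^2*(161 - 11*m) + d*(5*m^2 - 108*m + 735) + 2*m^3 - 44*m^2 + 210*m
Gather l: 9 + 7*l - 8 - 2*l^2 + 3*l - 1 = -2*l^2 + 10*l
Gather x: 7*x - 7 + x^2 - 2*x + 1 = x^2 + 5*x - 6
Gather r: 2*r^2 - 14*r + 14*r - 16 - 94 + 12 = 2*r^2 - 98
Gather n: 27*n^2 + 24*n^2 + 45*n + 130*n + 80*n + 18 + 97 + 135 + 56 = 51*n^2 + 255*n + 306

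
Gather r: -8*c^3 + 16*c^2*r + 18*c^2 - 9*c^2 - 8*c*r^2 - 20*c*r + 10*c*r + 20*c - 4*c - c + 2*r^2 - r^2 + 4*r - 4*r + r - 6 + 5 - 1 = -8*c^3 + 9*c^2 + 15*c + r^2*(1 - 8*c) + r*(16*c^2 - 10*c + 1) - 2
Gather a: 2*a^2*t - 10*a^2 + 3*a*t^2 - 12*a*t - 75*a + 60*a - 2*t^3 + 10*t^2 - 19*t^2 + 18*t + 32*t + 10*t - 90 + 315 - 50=a^2*(2*t - 10) + a*(3*t^2 - 12*t - 15) - 2*t^3 - 9*t^2 + 60*t + 175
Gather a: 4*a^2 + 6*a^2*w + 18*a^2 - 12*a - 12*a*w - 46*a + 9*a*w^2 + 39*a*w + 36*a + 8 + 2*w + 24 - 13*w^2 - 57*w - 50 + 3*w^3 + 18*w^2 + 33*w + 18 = a^2*(6*w + 22) + a*(9*w^2 + 27*w - 22) + 3*w^3 + 5*w^2 - 22*w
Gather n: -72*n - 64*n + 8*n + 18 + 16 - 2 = 32 - 128*n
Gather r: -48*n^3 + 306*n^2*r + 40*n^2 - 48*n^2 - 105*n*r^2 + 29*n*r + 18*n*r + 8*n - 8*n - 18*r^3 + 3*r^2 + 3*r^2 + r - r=-48*n^3 - 8*n^2 - 18*r^3 + r^2*(6 - 105*n) + r*(306*n^2 + 47*n)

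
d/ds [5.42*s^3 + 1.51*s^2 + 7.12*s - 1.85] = 16.26*s^2 + 3.02*s + 7.12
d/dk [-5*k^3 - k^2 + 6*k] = -15*k^2 - 2*k + 6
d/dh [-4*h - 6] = -4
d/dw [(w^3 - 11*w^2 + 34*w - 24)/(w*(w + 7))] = (w^4 + 14*w^3 - 111*w^2 + 48*w + 168)/(w^2*(w^2 + 14*w + 49))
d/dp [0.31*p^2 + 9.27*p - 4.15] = 0.62*p + 9.27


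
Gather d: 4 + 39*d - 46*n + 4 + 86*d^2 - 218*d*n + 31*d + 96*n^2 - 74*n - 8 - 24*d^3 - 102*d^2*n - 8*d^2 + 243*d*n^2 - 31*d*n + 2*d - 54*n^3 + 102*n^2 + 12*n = -24*d^3 + d^2*(78 - 102*n) + d*(243*n^2 - 249*n + 72) - 54*n^3 + 198*n^2 - 108*n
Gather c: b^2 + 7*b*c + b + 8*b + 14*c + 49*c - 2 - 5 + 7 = b^2 + 9*b + c*(7*b + 63)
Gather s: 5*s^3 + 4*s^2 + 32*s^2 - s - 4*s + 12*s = 5*s^3 + 36*s^2 + 7*s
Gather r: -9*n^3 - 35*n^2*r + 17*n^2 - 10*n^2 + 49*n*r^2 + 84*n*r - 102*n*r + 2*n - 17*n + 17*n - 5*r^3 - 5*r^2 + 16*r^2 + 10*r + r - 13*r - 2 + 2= -9*n^3 + 7*n^2 + 2*n - 5*r^3 + r^2*(49*n + 11) + r*(-35*n^2 - 18*n - 2)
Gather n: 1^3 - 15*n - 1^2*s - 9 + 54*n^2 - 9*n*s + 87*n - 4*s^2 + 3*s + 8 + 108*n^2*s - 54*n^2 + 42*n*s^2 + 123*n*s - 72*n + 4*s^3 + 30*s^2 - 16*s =108*n^2*s + n*(42*s^2 + 114*s) + 4*s^3 + 26*s^2 - 14*s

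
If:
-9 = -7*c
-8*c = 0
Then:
No Solution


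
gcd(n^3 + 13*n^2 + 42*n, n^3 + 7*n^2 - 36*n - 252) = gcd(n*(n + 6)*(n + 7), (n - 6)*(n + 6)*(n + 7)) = n^2 + 13*n + 42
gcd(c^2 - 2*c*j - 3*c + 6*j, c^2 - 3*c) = c - 3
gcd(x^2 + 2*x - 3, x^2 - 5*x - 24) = x + 3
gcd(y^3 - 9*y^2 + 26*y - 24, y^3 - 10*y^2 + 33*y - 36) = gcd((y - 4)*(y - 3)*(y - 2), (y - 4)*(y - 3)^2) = y^2 - 7*y + 12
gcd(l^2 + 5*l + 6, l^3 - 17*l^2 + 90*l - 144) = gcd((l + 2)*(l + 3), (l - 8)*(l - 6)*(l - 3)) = 1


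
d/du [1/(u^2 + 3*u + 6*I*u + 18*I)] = (-2*u - 3 - 6*I)/(u^2 + 3*u + 6*I*u + 18*I)^2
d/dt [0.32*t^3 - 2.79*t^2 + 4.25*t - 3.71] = 0.96*t^2 - 5.58*t + 4.25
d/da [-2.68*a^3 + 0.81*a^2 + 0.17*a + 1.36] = -8.04*a^2 + 1.62*a + 0.17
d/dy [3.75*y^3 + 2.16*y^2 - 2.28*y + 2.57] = 11.25*y^2 + 4.32*y - 2.28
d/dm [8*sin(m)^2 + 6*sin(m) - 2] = 2*(8*sin(m) + 3)*cos(m)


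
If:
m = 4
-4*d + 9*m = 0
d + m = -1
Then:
No Solution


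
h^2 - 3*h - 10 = (h - 5)*(h + 2)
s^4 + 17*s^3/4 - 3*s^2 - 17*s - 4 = (s - 2)*(s + 1/4)*(s + 2)*(s + 4)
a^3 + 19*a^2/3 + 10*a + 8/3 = (a + 1/3)*(a + 2)*(a + 4)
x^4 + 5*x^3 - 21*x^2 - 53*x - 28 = (x - 4)*(x + 1)^2*(x + 7)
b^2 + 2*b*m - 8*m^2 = (b - 2*m)*(b + 4*m)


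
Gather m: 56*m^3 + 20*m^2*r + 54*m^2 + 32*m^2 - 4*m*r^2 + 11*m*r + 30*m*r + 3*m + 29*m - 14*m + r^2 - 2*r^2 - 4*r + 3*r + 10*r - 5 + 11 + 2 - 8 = 56*m^3 + m^2*(20*r + 86) + m*(-4*r^2 + 41*r + 18) - r^2 + 9*r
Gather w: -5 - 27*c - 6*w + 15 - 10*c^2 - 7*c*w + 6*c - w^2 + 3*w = -10*c^2 - 21*c - w^2 + w*(-7*c - 3) + 10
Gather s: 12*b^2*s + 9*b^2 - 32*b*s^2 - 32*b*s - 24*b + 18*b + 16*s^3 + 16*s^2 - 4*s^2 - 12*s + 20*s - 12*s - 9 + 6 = 9*b^2 - 6*b + 16*s^3 + s^2*(12 - 32*b) + s*(12*b^2 - 32*b - 4) - 3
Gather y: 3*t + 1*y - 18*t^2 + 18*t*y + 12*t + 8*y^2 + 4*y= -18*t^2 + 15*t + 8*y^2 + y*(18*t + 5)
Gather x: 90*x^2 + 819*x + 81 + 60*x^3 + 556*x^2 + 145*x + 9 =60*x^3 + 646*x^2 + 964*x + 90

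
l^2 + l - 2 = (l - 1)*(l + 2)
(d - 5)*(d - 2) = d^2 - 7*d + 10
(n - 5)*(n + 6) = n^2 + n - 30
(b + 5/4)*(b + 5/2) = b^2 + 15*b/4 + 25/8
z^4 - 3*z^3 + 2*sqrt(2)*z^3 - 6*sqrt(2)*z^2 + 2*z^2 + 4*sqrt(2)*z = z*(z - 2)*(z - 1)*(z + 2*sqrt(2))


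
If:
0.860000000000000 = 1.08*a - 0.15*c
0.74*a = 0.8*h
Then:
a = 1.08108108108108*h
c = 7.78378378378378*h - 5.73333333333333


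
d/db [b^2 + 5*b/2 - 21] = 2*b + 5/2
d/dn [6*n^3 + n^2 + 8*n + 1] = 18*n^2 + 2*n + 8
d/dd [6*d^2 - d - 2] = 12*d - 1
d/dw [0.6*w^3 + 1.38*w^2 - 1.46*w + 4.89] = 1.8*w^2 + 2.76*w - 1.46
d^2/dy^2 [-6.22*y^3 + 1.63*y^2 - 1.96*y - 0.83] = 3.26 - 37.32*y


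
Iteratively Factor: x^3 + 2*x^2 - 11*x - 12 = (x + 1)*(x^2 + x - 12) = (x - 3)*(x + 1)*(x + 4)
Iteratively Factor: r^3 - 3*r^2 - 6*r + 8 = (r + 2)*(r^2 - 5*r + 4) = (r - 4)*(r + 2)*(r - 1)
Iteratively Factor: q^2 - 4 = (q - 2)*(q + 2)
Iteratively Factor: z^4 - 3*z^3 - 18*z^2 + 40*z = (z + 4)*(z^3 - 7*z^2 + 10*z) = (z - 2)*(z + 4)*(z^2 - 5*z) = (z - 5)*(z - 2)*(z + 4)*(z)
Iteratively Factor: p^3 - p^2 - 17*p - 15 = (p + 3)*(p^2 - 4*p - 5) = (p - 5)*(p + 3)*(p + 1)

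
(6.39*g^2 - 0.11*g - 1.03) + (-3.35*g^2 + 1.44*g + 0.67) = 3.04*g^2 + 1.33*g - 0.36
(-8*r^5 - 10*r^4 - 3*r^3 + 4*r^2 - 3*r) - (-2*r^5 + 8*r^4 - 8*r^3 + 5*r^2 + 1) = -6*r^5 - 18*r^4 + 5*r^3 - r^2 - 3*r - 1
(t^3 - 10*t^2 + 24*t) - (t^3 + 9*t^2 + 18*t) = -19*t^2 + 6*t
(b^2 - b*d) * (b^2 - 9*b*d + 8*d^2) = b^4 - 10*b^3*d + 17*b^2*d^2 - 8*b*d^3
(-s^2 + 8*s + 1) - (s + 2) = -s^2 + 7*s - 1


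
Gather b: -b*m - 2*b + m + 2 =b*(-m - 2) + m + 2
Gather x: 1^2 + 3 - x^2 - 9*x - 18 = -x^2 - 9*x - 14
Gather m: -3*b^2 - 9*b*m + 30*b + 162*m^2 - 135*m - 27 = -3*b^2 + 30*b + 162*m^2 + m*(-9*b - 135) - 27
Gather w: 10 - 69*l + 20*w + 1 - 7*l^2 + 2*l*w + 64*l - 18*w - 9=-7*l^2 - 5*l + w*(2*l + 2) + 2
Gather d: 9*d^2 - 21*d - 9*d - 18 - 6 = 9*d^2 - 30*d - 24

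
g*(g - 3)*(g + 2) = g^3 - g^2 - 6*g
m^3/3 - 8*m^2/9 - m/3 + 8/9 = (m/3 + 1/3)*(m - 8/3)*(m - 1)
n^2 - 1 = (n - 1)*(n + 1)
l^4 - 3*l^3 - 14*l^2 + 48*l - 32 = (l - 4)*(l - 2)*(l - 1)*(l + 4)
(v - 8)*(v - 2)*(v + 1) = v^3 - 9*v^2 + 6*v + 16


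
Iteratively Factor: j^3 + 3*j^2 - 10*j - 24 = (j + 4)*(j^2 - j - 6) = (j + 2)*(j + 4)*(j - 3)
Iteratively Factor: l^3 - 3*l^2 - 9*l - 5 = (l + 1)*(l^2 - 4*l - 5) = (l - 5)*(l + 1)*(l + 1)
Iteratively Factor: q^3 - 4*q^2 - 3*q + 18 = (q + 2)*(q^2 - 6*q + 9) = (q - 3)*(q + 2)*(q - 3)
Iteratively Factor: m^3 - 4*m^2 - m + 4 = (m - 1)*(m^2 - 3*m - 4) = (m - 4)*(m - 1)*(m + 1)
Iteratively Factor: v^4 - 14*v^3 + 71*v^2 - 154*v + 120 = (v - 3)*(v^3 - 11*v^2 + 38*v - 40) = (v - 3)*(v - 2)*(v^2 - 9*v + 20) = (v - 4)*(v - 3)*(v - 2)*(v - 5)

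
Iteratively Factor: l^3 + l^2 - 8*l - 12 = (l + 2)*(l^2 - l - 6) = (l + 2)^2*(l - 3)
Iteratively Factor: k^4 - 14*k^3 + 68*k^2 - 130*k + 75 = (k - 5)*(k^3 - 9*k^2 + 23*k - 15) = (k - 5)*(k - 1)*(k^2 - 8*k + 15) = (k - 5)^2*(k - 1)*(k - 3)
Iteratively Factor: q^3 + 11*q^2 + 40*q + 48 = (q + 4)*(q^2 + 7*q + 12) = (q + 3)*(q + 4)*(q + 4)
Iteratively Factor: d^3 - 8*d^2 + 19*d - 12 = (d - 4)*(d^2 - 4*d + 3) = (d - 4)*(d - 1)*(d - 3)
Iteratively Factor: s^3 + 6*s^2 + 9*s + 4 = (s + 1)*(s^2 + 5*s + 4) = (s + 1)*(s + 4)*(s + 1)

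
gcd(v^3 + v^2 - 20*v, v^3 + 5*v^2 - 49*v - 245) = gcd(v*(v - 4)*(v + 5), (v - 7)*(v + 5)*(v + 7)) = v + 5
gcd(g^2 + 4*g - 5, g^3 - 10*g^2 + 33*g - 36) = 1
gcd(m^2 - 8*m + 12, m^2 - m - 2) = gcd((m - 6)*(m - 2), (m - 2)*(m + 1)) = m - 2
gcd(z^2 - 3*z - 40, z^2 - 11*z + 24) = z - 8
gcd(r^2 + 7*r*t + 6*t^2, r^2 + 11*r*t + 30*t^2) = r + 6*t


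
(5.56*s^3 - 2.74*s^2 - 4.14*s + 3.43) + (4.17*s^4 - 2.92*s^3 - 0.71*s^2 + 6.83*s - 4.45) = 4.17*s^4 + 2.64*s^3 - 3.45*s^2 + 2.69*s - 1.02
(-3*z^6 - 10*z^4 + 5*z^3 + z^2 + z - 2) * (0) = 0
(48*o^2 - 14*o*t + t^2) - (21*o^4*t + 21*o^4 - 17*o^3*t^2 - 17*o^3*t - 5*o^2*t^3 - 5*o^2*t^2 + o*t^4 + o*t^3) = -21*o^4*t - 21*o^4 + 17*o^3*t^2 + 17*o^3*t + 5*o^2*t^3 + 5*o^2*t^2 + 48*o^2 - o*t^4 - o*t^3 - 14*o*t + t^2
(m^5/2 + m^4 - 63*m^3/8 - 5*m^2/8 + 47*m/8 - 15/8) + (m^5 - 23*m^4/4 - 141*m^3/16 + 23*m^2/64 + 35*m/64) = 3*m^5/2 - 19*m^4/4 - 267*m^3/16 - 17*m^2/64 + 411*m/64 - 15/8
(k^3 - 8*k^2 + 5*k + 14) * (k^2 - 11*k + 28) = k^5 - 19*k^4 + 121*k^3 - 265*k^2 - 14*k + 392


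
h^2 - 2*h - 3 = (h - 3)*(h + 1)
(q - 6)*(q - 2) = q^2 - 8*q + 12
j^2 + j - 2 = (j - 1)*(j + 2)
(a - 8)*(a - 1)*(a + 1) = a^3 - 8*a^2 - a + 8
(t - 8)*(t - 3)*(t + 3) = t^3 - 8*t^2 - 9*t + 72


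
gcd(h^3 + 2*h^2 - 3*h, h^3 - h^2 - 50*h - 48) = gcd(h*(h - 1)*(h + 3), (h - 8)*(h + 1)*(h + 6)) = 1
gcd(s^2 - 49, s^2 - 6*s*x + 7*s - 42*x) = s + 7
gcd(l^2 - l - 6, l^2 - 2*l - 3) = l - 3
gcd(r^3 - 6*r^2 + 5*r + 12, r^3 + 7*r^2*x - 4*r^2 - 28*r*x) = r - 4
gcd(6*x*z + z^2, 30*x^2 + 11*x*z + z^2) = 6*x + z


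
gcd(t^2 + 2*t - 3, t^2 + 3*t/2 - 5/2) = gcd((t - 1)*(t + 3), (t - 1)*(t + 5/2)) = t - 1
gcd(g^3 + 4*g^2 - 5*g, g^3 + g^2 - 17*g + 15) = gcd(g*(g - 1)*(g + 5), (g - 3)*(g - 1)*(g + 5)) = g^2 + 4*g - 5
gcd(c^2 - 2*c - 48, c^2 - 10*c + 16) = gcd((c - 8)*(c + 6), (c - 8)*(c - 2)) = c - 8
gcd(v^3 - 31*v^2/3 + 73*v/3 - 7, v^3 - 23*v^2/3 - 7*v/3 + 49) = v^2 - 10*v + 21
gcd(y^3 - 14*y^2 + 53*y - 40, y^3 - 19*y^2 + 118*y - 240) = y^2 - 13*y + 40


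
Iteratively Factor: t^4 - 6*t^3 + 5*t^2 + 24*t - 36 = (t - 3)*(t^3 - 3*t^2 - 4*t + 12) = (t - 3)*(t - 2)*(t^2 - t - 6) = (t - 3)^2*(t - 2)*(t + 2)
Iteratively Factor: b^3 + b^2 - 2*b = (b + 2)*(b^2 - b) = b*(b + 2)*(b - 1)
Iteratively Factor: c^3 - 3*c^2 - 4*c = (c - 4)*(c^2 + c) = (c - 4)*(c + 1)*(c)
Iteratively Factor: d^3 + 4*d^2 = (d + 4)*(d^2) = d*(d + 4)*(d)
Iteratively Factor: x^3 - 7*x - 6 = (x - 3)*(x^2 + 3*x + 2) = (x - 3)*(x + 1)*(x + 2)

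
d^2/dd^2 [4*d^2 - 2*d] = 8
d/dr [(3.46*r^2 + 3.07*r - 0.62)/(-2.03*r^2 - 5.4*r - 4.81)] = (-12.4519*r^2 - 35.8024*r - 18.1147)/(4.1209*r^4 + 21.924*r^3 + 48.6886*r^2 + 51.948*r + 23.1361)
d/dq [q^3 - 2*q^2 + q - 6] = 3*q^2 - 4*q + 1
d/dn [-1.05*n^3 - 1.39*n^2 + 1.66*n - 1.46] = -3.15*n^2 - 2.78*n + 1.66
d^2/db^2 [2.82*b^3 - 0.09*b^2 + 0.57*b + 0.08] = 16.92*b - 0.18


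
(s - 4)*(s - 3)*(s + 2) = s^3 - 5*s^2 - 2*s + 24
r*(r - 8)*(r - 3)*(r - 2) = r^4 - 13*r^3 + 46*r^2 - 48*r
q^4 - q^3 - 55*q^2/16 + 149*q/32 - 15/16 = (q - 3/2)*(q - 5/4)*(q - 1/4)*(q + 2)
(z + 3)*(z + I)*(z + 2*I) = z^3 + 3*z^2 + 3*I*z^2 - 2*z + 9*I*z - 6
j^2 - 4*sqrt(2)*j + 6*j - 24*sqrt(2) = (j + 6)*(j - 4*sqrt(2))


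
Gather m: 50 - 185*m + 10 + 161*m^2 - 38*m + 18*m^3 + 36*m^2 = 18*m^3 + 197*m^2 - 223*m + 60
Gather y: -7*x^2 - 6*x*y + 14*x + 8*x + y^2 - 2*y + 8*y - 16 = -7*x^2 + 22*x + y^2 + y*(6 - 6*x) - 16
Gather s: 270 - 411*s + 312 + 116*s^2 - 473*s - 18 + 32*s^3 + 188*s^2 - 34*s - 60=32*s^3 + 304*s^2 - 918*s + 504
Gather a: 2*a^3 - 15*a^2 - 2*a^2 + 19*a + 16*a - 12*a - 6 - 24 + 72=2*a^3 - 17*a^2 + 23*a + 42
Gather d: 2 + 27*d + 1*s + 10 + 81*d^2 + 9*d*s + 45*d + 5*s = 81*d^2 + d*(9*s + 72) + 6*s + 12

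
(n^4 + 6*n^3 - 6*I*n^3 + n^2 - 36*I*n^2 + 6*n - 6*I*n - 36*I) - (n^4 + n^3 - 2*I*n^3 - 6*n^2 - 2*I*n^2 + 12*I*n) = 5*n^3 - 4*I*n^3 + 7*n^2 - 34*I*n^2 + 6*n - 18*I*n - 36*I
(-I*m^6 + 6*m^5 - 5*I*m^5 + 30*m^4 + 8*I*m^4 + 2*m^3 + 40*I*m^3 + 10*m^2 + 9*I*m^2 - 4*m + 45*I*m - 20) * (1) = -I*m^6 + 6*m^5 - 5*I*m^5 + 30*m^4 + 8*I*m^4 + 2*m^3 + 40*I*m^3 + 10*m^2 + 9*I*m^2 - 4*m + 45*I*m - 20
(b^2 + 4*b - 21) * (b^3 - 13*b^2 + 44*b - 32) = b^5 - 9*b^4 - 29*b^3 + 417*b^2 - 1052*b + 672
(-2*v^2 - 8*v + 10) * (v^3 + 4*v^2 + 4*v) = -2*v^5 - 16*v^4 - 30*v^3 + 8*v^2 + 40*v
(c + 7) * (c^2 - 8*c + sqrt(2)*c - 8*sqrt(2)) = c^3 - c^2 + sqrt(2)*c^2 - 56*c - sqrt(2)*c - 56*sqrt(2)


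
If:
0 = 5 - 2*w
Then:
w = 5/2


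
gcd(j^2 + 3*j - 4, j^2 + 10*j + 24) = j + 4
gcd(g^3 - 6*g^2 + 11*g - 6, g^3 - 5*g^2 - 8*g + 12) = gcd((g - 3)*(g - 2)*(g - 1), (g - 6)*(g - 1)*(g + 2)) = g - 1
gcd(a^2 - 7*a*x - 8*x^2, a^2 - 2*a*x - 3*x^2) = a + x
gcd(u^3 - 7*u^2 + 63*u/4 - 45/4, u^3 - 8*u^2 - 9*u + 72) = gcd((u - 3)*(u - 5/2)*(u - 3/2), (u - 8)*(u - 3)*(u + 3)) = u - 3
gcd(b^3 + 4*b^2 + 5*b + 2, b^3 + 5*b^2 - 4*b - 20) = b + 2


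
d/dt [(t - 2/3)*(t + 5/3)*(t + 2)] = 3*t^2 + 6*t + 8/9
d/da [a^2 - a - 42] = 2*a - 1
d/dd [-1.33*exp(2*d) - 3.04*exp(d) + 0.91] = (-2.66*exp(d) - 3.04)*exp(d)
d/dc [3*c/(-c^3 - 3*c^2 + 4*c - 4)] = 3*(2*c^3 + 3*c^2 - 4)/(c^6 + 6*c^5 + c^4 - 16*c^3 + 40*c^2 - 32*c + 16)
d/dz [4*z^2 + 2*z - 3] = 8*z + 2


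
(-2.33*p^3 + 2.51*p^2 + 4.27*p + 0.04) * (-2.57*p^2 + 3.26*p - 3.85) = 5.9881*p^5 - 14.0465*p^4 + 6.1792*p^3 + 4.1539*p^2 - 16.3091*p - 0.154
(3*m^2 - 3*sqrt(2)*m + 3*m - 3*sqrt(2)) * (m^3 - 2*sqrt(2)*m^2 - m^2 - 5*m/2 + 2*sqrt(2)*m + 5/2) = 3*m^5 - 9*sqrt(2)*m^4 + 3*m^3/2 + 33*sqrt(2)*m^2/2 - 9*m/2 - 15*sqrt(2)/2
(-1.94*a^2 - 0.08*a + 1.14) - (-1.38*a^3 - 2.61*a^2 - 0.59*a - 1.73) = 1.38*a^3 + 0.67*a^2 + 0.51*a + 2.87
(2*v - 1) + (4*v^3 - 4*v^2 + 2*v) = 4*v^3 - 4*v^2 + 4*v - 1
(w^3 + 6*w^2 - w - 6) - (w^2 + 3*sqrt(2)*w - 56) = w^3 + 5*w^2 - 3*sqrt(2)*w - w + 50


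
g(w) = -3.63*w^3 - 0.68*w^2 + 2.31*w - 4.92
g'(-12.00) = -1549.53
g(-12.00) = 6142.08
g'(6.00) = -397.89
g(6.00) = -799.62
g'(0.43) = -0.29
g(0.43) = -4.34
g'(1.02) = -10.41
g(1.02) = -7.12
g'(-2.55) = -65.03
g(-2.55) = 44.96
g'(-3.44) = -121.88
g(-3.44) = 126.86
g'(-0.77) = -3.10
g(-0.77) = -5.44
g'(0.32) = 0.76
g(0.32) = -4.37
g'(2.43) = -65.30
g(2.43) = -55.41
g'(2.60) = -74.84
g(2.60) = -67.31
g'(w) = -10.89*w^2 - 1.36*w + 2.31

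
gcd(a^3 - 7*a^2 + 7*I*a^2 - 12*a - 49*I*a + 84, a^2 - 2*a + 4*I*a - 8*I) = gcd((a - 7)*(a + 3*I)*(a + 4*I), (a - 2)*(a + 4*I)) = a + 4*I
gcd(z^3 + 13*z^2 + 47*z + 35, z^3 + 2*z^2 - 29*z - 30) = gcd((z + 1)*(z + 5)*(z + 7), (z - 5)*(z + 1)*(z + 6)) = z + 1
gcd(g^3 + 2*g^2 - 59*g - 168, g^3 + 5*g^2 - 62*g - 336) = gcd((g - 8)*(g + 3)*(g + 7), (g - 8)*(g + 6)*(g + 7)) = g^2 - g - 56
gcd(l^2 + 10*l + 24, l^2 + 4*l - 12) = l + 6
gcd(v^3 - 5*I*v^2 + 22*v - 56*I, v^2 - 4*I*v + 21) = v - 7*I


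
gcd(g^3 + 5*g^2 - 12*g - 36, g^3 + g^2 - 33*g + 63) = g - 3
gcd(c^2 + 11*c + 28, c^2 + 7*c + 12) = c + 4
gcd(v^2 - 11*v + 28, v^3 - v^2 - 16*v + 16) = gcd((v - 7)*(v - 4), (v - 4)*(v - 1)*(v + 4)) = v - 4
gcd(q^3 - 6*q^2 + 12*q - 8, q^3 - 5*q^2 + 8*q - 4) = q^2 - 4*q + 4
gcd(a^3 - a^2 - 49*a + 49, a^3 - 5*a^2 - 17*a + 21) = a^2 - 8*a + 7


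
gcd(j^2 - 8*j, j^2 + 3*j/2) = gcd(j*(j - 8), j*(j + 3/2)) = j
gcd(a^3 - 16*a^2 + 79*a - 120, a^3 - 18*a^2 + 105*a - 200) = a^2 - 13*a + 40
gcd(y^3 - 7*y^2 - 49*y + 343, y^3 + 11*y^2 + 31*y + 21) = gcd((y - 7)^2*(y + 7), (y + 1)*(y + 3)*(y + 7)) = y + 7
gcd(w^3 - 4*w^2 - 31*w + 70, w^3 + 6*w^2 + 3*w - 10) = w + 5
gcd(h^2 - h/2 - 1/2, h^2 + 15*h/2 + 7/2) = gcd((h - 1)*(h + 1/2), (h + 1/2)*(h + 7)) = h + 1/2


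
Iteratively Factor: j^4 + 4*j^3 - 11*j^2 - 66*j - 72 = (j + 3)*(j^3 + j^2 - 14*j - 24) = (j + 3)^2*(j^2 - 2*j - 8) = (j - 4)*(j + 3)^2*(j + 2)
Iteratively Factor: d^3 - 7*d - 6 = (d + 1)*(d^2 - d - 6) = (d - 3)*(d + 1)*(d + 2)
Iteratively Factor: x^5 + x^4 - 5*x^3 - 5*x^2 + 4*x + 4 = (x + 1)*(x^4 - 5*x^2 + 4) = (x - 1)*(x + 1)*(x^3 + x^2 - 4*x - 4) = (x - 1)*(x + 1)^2*(x^2 - 4) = (x - 2)*(x - 1)*(x + 1)^2*(x + 2)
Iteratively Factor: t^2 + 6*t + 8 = (t + 2)*(t + 4)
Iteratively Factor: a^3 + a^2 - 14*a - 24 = (a + 2)*(a^2 - a - 12) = (a - 4)*(a + 2)*(a + 3)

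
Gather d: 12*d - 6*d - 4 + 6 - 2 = 6*d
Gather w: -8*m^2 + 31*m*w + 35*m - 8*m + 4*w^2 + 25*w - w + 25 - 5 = -8*m^2 + 27*m + 4*w^2 + w*(31*m + 24) + 20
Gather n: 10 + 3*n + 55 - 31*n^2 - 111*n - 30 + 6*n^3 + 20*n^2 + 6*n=6*n^3 - 11*n^2 - 102*n + 35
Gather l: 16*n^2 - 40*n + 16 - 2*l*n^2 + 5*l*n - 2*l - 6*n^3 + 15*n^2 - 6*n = l*(-2*n^2 + 5*n - 2) - 6*n^3 + 31*n^2 - 46*n + 16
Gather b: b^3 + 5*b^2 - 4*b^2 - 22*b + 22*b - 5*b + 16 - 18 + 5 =b^3 + b^2 - 5*b + 3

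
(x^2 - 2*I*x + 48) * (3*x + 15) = 3*x^3 + 15*x^2 - 6*I*x^2 + 144*x - 30*I*x + 720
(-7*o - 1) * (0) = 0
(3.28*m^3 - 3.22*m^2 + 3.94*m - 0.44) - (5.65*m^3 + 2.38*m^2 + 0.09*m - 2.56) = -2.37*m^3 - 5.6*m^2 + 3.85*m + 2.12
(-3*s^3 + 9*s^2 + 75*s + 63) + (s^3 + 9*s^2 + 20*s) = -2*s^3 + 18*s^2 + 95*s + 63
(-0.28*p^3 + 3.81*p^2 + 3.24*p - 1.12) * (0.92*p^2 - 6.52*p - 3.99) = -0.2576*p^5 + 5.3308*p^4 - 20.7432*p^3 - 37.3571*p^2 - 5.6252*p + 4.4688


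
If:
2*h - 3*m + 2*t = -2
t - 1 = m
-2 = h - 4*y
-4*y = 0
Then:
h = -2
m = 0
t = 1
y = 0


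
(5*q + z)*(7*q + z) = 35*q^2 + 12*q*z + z^2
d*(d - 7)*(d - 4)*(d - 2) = d^4 - 13*d^3 + 50*d^2 - 56*d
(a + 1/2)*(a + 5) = a^2 + 11*a/2 + 5/2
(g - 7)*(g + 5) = g^2 - 2*g - 35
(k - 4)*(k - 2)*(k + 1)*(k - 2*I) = k^4 - 5*k^3 - 2*I*k^3 + 2*k^2 + 10*I*k^2 + 8*k - 4*I*k - 16*I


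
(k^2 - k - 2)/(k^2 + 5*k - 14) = (k + 1)/(k + 7)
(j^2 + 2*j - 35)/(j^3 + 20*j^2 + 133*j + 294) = (j - 5)/(j^2 + 13*j + 42)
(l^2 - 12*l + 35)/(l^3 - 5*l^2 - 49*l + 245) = 1/(l + 7)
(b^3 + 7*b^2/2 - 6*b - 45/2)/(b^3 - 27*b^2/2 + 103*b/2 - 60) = (b^2 + 6*b + 9)/(b^2 - 11*b + 24)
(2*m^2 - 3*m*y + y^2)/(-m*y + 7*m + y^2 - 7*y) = (-2*m + y)/(y - 7)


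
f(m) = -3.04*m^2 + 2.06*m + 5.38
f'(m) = 2.06 - 6.08*m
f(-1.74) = -7.41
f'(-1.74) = 12.64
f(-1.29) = -2.34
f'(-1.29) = 9.90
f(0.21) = 5.68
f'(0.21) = 0.78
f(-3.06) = -29.39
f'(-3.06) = 20.66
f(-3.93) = -49.67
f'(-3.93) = 25.95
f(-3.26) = -33.64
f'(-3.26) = 21.88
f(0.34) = 5.73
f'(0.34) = -0.01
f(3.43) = -23.32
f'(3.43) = -18.79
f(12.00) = -407.66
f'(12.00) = -70.90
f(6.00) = -91.70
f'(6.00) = -34.42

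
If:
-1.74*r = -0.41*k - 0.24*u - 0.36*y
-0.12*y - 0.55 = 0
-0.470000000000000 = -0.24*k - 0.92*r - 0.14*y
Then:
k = 4.34360845495722 - 0.277805737292401*u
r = 0.0724710619023654*u + 0.075218084214058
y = -4.58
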